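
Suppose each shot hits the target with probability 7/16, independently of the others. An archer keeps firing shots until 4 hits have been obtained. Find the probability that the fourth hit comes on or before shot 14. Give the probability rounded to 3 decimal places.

Finishing within 14 shots ⇔ at least 4 successes in the first 14. With X ~ Binomial(14, 0.4375), P(Y ≤ 14) = 1 − P(X ≤ 3).
  k=0: C(14,0)·0.4375^0·0.5625^14 = 0.00032
  k=1: C(14,1)·0.4375^1·0.5625^13 = 0.00346
  k=2: C(14,2)·0.4375^2·0.5625^12 = 0.01748
  k=3: C(14,3)·0.4375^3·0.5625^11 = 0.05437
1 − 0.07562 = 0.92438

0.924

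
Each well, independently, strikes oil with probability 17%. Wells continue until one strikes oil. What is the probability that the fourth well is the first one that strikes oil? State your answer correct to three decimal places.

0.097

Geometric (trials to first success), p = 0.17.
P(Y = 4) = (1−p)^3 · p = 0.57179 · 0.17 = 0.09720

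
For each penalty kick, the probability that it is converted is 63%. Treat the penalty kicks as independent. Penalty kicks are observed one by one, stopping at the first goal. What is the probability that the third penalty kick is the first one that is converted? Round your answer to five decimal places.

Geometric (trials to first success), p = 0.63.
P(Y = 3) = (1−p)^2 · p = 0.1369 · 0.63 = 0.0862470

0.08625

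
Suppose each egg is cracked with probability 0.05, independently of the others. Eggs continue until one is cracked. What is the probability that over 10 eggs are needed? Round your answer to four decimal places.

0.5987

Y = number of eggs to the first success; geometric, p = 0.05.
P(Y > 10) = P(first 10 all fail) = (1−p)^10 = 0.598737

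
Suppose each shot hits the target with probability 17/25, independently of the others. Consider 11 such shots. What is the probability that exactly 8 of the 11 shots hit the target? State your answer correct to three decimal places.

0.247

X ~ Binomial(n=11, p=0.68).
P(X=8) = C(11,8) · p^8 · (1−p)^3
= 165 · 0.045716 · 0.032768 = 0.24718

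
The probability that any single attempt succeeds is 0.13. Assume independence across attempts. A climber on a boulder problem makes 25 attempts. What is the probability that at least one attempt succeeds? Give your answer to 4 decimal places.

0.9692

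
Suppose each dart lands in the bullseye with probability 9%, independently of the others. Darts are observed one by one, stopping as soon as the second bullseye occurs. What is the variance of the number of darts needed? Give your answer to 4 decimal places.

Y = total darts until the second success; negative binomial with r=2, p=0.09.
Var(Y) = r(1−p)/p² = 2·0.91 / 0.09² = 224.691358

224.6914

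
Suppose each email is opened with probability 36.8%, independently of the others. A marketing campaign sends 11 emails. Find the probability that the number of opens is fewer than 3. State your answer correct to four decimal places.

X ~ Binomial(11, 0.368); P(X ≤ 2) = Σ C(11,k) p^k (1−p)^(11−k) over k:
  k=0: C(11,0)·0.368^0·0.632^11 = 0.006425
  k=1: C(11,1)·0.368^1·0.632^10 = 0.041154
  k=2: C(11,2)·0.368^2·0.632^9 = 0.119815
Total = 0.167394

0.1674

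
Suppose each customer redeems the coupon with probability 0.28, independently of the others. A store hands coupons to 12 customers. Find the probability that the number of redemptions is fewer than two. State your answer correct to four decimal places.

0.1100

X ~ Binomial(12, 0.28); P(X ≤ 1) = Σ C(12,k) p^k (1−p)^(12−k) over k:
  k=0: C(12,0)·0.28^0·0.72^12 = 0.019408
  k=1: C(12,1)·0.28^1·0.72^11 = 0.090573
Total = 0.109981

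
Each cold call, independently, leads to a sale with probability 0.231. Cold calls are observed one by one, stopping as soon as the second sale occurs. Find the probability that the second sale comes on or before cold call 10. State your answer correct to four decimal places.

0.7104

Finishing within 10 cold calls ⇔ at least 2 successes in the first 10. With X ~ Binomial(10, 0.231), P(Y ≤ 10) = 1 − P(X ≤ 1).
  k=0: C(10,0)·0.231^0·0.769^10 = 0.072321
  k=1: C(10,1)·0.231^1·0.769^9 = 0.217245
1 − 0.289565 = 0.710435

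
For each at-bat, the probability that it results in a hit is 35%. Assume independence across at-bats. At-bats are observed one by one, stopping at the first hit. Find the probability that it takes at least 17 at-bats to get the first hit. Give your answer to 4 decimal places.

0.0010

Y = number of at-bats to the first success; geometric, p = 0.35.
P(Y > 16) = P(first 16 all fail) = (1−p)^16 = 0.001015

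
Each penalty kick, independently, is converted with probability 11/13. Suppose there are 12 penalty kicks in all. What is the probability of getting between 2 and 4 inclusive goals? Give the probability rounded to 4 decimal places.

0.0001

X ~ Binomial(12, 0.846154); P(2 ≤ X ≤ 4) = Σ C(12,k) p^k (1−p)^(12−k) over k:
  k=2: C(12,2)·0.846154^2·0.153846^10 = 0.000000
  k=3: C(12,3)·0.846154^3·0.153846^9 = 0.000006
  k=4: C(12,4)·0.846154^4·0.153846^8 = 0.000080
Total = 0.000086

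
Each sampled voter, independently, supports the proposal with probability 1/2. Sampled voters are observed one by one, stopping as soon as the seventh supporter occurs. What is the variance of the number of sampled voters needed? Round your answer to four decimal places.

14.0000

Y = total sampled voters until the seventh success; negative binomial with r=7, p=0.50.
Var(Y) = r(1−p)/p² = 7·0.50 / 0.50² = 14.000000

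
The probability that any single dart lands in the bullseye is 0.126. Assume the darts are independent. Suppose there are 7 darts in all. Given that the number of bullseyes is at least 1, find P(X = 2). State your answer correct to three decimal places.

0.279

X ~ Binomial(7, 0.126). Want P(X=2 | X≥1) = P(X=2) / P(X≥1).
P(X=2) = C(7,2)·0.126^2·0.874^5 = 0.17003
P(X≥1) = 1 − 0.38957 = 0.61043
Ratio = 0.17003 / 0.61043 = 0.27853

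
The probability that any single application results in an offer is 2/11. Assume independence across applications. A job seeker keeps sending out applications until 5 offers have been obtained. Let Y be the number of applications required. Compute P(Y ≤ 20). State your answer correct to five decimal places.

Finishing within 20 applications ⇔ at least 5 successes in the first 20. With X ~ Binomial(20, 0.181818), P(Y ≤ 20) = 1 − P(X ≤ 4).
  k=0: C(20,0)·0.181818^0·0.818182^20 = 0.0180716
  k=1: C(20,1)·0.181818^1·0.818182^19 = 0.0803182
  k=2: C(20,2)·0.181818^2·0.818182^18 = 0.1695606
  k=3: C(20,3)·0.181818^3·0.818182^17 = 0.2260809
  k=4: C(20,4)·0.181818^4·0.818182^16 = 0.2135208
1 − 0.7075521 = 0.2924479

0.29245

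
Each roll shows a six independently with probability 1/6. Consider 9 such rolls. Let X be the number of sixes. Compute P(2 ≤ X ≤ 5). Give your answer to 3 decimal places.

0.456

X ~ Binomial(9, 0.166667); P(2 ≤ X ≤ 5) = Σ C(9,k) p^k (1−p)^(9−k) over k:
  k=2: C(9,2)·0.166667^2·0.833333^7 = 0.27908
  k=3: C(9,3)·0.166667^3·0.833333^6 = 0.13024
  k=4: C(9,4)·0.166667^4·0.833333^5 = 0.03907
  k=5: C(9,5)·0.166667^5·0.833333^4 = 0.00781
Total = 0.45621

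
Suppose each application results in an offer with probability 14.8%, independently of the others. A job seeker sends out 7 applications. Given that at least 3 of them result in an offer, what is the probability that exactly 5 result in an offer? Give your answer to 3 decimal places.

X ~ Binomial(7, 0.148). Want P(X=5 | X≥3) = P(X=5) / P(X≥3).
P(X=5) = C(7,5)·0.148^5·0.852^2 = 0.00108
P(X≥3) = 1 − 0.32589 − 0.39628 − 0.20651 = 0.07132
Ratio = 0.00108 / 0.07132 = 0.01518

0.015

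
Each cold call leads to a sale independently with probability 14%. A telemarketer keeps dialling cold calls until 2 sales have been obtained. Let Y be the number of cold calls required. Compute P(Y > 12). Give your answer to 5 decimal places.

0.48341

Needing more than 12 cold calls ⇔ fewer than 2 successes in the first 12. With X ~ Binomial(12, 0.14), P(Y > 12) = P(X ≤ 1).
  k=0: C(12,0)·0.14^0·0.86^12 = 0.1636746
  k=1: C(12,1)·0.14^1·0.86^11 = 0.3197365
P(X ≤ 1) = 0.4834112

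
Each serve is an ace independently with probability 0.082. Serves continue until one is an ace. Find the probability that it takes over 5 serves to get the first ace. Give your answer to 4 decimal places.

0.6519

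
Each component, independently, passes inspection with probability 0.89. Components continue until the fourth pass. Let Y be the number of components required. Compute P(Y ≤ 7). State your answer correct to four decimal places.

0.9961

Finishing within 7 components ⇔ at least 4 successes in the first 7. With X ~ Binomial(7, 0.89), P(Y ≤ 7) = 1 − P(X ≤ 3).
  k=0: C(7,0)·0.89^0·0.11^7 = 0.000000
  k=1: C(7,1)·0.89^1·0.11^6 = 0.000011
  k=2: C(7,2)·0.89^2·0.11^5 = 0.000268
  k=3: C(7,3)·0.89^3·0.11^4 = 0.003613
1 − 0.003892 = 0.996108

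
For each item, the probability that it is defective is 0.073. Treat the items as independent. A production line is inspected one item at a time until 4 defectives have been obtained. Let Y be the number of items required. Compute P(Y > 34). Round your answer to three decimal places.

0.766

Needing more than 34 items ⇔ fewer than 4 successes in the first 34. With X ~ Binomial(34, 0.073), P(Y > 34) = P(X ≤ 3).
  k=0: C(34,0)·0.073^0·0.927^34 = 0.07598
  k=1: C(34,1)·0.073^1·0.927^33 = 0.20344
  k=2: C(34,2)·0.073^2·0.927^32 = 0.26434
  k=3: C(34,3)·0.073^3·0.927^31 = 0.22204
P(X ≤ 3) = 0.76580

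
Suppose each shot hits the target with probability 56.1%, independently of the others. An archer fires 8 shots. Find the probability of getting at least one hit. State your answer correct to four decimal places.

0.9986

P(at least one) = 1 − P(none) = 1 − (1 − 0.561)^8
= 1 − 0.001379 = 0.998621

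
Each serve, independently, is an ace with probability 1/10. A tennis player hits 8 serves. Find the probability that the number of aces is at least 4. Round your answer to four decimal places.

X ~ Binomial(8, 0.10); P(X ≥ 4) = Σ C(8,k) p^k (1−p)^(8−k) over k:
  k=4: C(8,4)·0.10^4·0.90^4 = 0.004593
  k=5: C(8,5)·0.10^5·0.90^3 = 0.000408
  k=6: C(8,6)·0.10^6·0.90^2 = 0.000023
  k=7: C(8,7)·0.10^7·0.90^1 = 0.000001
  k=8: C(8,8)·0.10^8·0.90^0 = 0.000000
Total = 0.005024

0.0050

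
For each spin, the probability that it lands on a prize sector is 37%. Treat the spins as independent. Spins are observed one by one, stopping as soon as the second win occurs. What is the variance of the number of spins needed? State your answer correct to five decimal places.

Y = total spins until the second success; negative binomial with r=2, p=0.37.
Var(Y) = r(1−p)/p² = 2·0.63 / 0.37² = 9.2037984

9.20380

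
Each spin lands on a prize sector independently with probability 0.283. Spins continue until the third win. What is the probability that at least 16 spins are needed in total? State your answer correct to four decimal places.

0.1584

Needing more than 15 spins ⇔ fewer than 3 successes in the first 15. With X ~ Binomial(15, 0.283), P(Y > 15) = P(X ≤ 2).
  k=0: C(15,0)·0.283^0·0.717^15 = 0.006804
  k=1: C(15,1)·0.283^1·0.717^14 = 0.040285
  k=2: C(15,2)·0.283^2·0.717^13 = 0.111304
P(X ≤ 2) = 0.158394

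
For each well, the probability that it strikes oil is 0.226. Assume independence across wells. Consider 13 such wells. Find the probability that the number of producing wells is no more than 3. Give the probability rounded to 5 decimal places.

0.66427

X ~ Binomial(13, 0.226); P(X ≤ 3) = Σ C(13,k) p^k (1−p)^(13−k) over k:
  k=0: C(13,0)·0.226^0·0.774^13 = 0.0357794
  k=1: C(13,1)·0.226^1·0.774^12 = 0.1358136
  k=2: C(13,2)·0.226^2·0.774^11 = 0.2379370
  k=3: C(13,3)·0.226^3·0.774^10 = 0.2547422
Total = 0.6642722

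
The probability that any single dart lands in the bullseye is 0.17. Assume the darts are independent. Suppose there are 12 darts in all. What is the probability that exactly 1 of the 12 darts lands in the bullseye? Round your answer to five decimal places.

0.26272

X ~ Binomial(n=12, p=0.17).
P(X=1) = C(12,1) · p^1 · (1−p)^11
= 12 · 0.17 · 0.12878 = 0.2627176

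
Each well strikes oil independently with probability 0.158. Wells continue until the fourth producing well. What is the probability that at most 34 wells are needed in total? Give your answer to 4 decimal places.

0.8074

Finishing within 34 wells ⇔ at least 4 successes in the first 34. With X ~ Binomial(34, 0.158), P(Y ≤ 34) = 1 − P(X ≤ 3).
  k=0: C(34,0)·0.158^0·0.842^34 = 0.002888
  k=1: C(34,1)·0.158^1·0.842^33 = 0.018426
  k=2: C(34,2)·0.158^2·0.842^32 = 0.057051
  k=3: C(34,3)·0.158^3·0.842^31 = 0.114193
1 − 0.192558 = 0.807442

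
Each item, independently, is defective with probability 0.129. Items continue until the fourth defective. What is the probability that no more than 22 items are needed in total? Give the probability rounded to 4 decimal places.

Finishing within 22 items ⇔ at least 4 successes in the first 22. With X ~ Binomial(22, 0.129), P(Y ≤ 22) = 1 − P(X ≤ 3).
  k=0: C(22,0)·0.129^0·0.871^22 = 0.047907
  k=1: C(22,1)·0.129^1·0.871^21 = 0.156097
  k=2: C(22,2)·0.129^2·0.871^20 = 0.242747
  k=3: C(22,3)·0.129^3·0.871^19 = 0.239682
1 − 0.686433 = 0.313567

0.3136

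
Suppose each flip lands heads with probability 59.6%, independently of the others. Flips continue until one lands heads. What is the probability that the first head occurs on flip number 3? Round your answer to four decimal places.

Geometric (trials to first success), p = 0.596.
P(Y = 3) = (1−p)^2 · p = 0.16322 · 0.596 = 0.097277

0.0973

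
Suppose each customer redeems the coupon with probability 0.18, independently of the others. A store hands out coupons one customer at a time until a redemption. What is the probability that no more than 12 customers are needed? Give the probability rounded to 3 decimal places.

0.908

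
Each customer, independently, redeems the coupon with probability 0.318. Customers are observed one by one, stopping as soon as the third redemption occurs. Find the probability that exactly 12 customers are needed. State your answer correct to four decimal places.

0.0565

Y = trial on which the third success occurs; negative binomial, r=3, p=0.318.
P(Y=12) = C(11,2) · p^3 · (1−p)^9
= 55 · 0.032157 · 0.03192 = 0.056455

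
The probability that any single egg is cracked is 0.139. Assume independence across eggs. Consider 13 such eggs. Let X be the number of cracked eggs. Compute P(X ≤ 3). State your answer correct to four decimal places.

0.9053

X ~ Binomial(13, 0.139); P(X ≤ 3) = Σ C(13,k) p^k (1−p)^(13−k) over k:
  k=0: C(13,0)·0.139^0·0.861^13 = 0.142903
  k=1: C(13,1)·0.139^1·0.861^12 = 0.299913
  k=2: C(13,2)·0.139^2·0.861^11 = 0.290509
  k=3: C(13,3)·0.139^3·0.861^10 = 0.171966
Total = 0.905291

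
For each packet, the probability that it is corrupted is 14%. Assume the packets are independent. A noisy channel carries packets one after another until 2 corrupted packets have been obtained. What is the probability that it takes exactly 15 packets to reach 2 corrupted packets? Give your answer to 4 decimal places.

Y = trial on which the second success occurs; negative binomial, r=2, p=0.14.
P(Y=15) = C(14,1) · p^2 · (1−p)^13
= 14 · 0.0196 · 0.14076 = 0.038625

0.0386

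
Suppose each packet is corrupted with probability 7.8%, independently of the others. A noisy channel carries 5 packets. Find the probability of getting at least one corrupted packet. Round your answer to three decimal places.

P(at least one) = 1 − P(none) = 1 − (1 − 0.078)^5
= 1 − 0.66628 = 0.33372

0.334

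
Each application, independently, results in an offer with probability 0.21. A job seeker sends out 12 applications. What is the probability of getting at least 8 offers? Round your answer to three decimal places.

X ~ Binomial(12, 0.21); P(X ≥ 8) = Σ C(12,k) p^k (1−p)^(12−k) over k:
  k=8: C(12,8)·0.21^8·0.79^4 = 0.00073
  k=9: C(12,9)·0.21^9·0.79^3 = 0.00009
  k=10: C(12,10)·0.21^10·0.79^2 = 0.00001
  k=11: C(12,11)·0.21^11·0.79^1 = 0.00000
  k=12: C(12,12)·0.21^12·0.79^0 = 0.00000
Total = 0.00082

0.001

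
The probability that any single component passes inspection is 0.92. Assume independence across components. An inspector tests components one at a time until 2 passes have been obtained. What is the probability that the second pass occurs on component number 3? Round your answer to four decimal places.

Y = trial on which the second success occurs; negative binomial, r=2, p=0.92.
P(Y=3) = C(2,1) · p^2 · (1−p)^1
= 2 · 0.8464 · 0.08 = 0.135424

0.1354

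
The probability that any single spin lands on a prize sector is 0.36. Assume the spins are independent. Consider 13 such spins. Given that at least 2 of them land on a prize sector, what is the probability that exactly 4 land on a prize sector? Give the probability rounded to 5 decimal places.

X ~ Binomial(13, 0.36). Want P(X=4 | X≥2) = P(X=4) / P(X≥2).
P(X=4) = C(13,4)·0.36^4·0.64^9 = 0.2163395
P(X≥2) = 1 − 0.0030223 − 0.0221007 = 0.9748770
Ratio = 0.2163395 / 0.9748770 = 0.2219147

0.22191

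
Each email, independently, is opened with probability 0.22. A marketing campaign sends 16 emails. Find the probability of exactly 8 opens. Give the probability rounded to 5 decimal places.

X ~ Binomial(n=16, p=0.22).
P(X=8) = C(16,8) · p^8 · (1−p)^8
= 12870 · 5.4876e-06 · 0.13701 = 0.0096765

0.00968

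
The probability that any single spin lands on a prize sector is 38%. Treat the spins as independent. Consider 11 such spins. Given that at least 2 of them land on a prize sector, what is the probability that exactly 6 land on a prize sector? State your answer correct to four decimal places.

0.1328

X ~ Binomial(11, 0.38). Want P(X=6 | X≥2) = P(X=6) / P(X≥2).
P(X=6) = C(11,6)·0.38^6·0.62^5 = 0.127439
P(X≥2) = 1 − 0.005204 − 0.035083 = 0.959714
Ratio = 0.127439 / 0.959714 = 0.132788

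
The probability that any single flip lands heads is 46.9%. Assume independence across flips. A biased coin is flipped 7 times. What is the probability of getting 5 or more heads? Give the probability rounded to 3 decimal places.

X ~ Binomial(7, 0.469); P(X ≥ 5) = Σ C(7,k) p^k (1−p)^(7−k) over k:
  k=5: C(7,5)·0.469^5·0.531^2 = 0.13436
  k=6: C(7,6)·0.469^6·0.531^1 = 0.03956
  k=7: C(7,7)·0.469^7·0.531^0 = 0.00499
Total = 0.17891

0.179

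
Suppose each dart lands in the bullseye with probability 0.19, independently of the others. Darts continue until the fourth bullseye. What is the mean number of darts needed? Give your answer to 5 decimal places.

21.05263

Y = total darts until the fourth success; negative binomial with r=4, p=0.19.
E[Y] = r / p = 4 / 0.19 = 21.0526316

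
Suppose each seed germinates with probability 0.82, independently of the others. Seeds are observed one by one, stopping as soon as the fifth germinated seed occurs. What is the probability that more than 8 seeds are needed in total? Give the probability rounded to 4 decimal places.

Needing more than 8 seeds ⇔ fewer than 5 successes in the first 8. With X ~ Binomial(8, 0.82), P(Y > 8) = P(X ≤ 4).
  k=0: C(8,0)·0.82^0·0.18^8 = 0.000001
  k=1: C(8,1)·0.82^1·0.18^7 = 0.000040
  k=2: C(8,2)·0.82^2·0.18^6 = 0.000640
  k=3: C(8,3)·0.82^3·0.18^5 = 0.005834
  k=4: C(8,4)·0.82^4·0.18^4 = 0.033223
P(X ≤ 4) = 0.039739

0.0397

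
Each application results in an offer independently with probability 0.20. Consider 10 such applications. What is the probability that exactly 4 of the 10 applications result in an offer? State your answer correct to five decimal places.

X ~ Binomial(n=10, p=0.20).
P(X=4) = C(10,4) · p^4 · (1−p)^6
= 210 · 0.0016 · 0.26214 = 0.0880804

0.08808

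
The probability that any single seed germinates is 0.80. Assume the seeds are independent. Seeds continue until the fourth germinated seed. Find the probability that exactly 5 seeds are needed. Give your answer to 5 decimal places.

0.32768

Y = trial on which the fourth success occurs; negative binomial, r=4, p=0.80.
P(Y=5) = C(4,3) · p^4 · (1−p)^1
= 4 · 0.4096 · 0.2 = 0.3276800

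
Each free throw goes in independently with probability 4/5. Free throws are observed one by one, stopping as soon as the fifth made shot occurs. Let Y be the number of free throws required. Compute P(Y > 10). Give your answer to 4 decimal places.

Needing more than 10 free throws ⇔ fewer than 5 successes in the first 10. With X ~ Binomial(10, 0.80), P(Y > 10) = P(X ≤ 4).
  k=0: C(10,0)·0.80^0·0.20^10 = 0.000000
  k=1: C(10,1)·0.80^1·0.20^9 = 0.000004
  k=2: C(10,2)·0.80^2·0.20^8 = 0.000074
  k=3: C(10,3)·0.80^3·0.20^7 = 0.000786
  k=4: C(10,4)·0.80^4·0.20^6 = 0.005505
P(X ≤ 4) = 0.006369

0.0064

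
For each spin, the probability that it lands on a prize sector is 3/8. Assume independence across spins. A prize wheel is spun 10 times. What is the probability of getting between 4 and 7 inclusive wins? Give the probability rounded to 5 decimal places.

0.54541

X ~ Binomial(10, 0.375); P(4 ≤ X ≤ 7) = Σ C(10,k) p^k (1−p)^(10−k) over k:
  k=4: C(10,4)·0.375^4·0.625^6 = 0.2475281
  k=5: C(10,5)·0.375^5·0.625^5 = 0.1782202
  k=6: C(10,6)·0.375^6·0.625^4 = 0.0891101
  k=7: C(10,7)·0.375^7·0.625^3 = 0.0305520
Total = 0.5454104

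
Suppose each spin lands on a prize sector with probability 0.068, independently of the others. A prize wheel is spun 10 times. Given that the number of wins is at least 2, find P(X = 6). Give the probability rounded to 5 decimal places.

0.00011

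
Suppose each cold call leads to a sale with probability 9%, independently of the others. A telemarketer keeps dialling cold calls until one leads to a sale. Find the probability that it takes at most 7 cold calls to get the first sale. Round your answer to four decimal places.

Y = number of cold calls to the first success; geometric, p = 0.09.
P(Y ≤ 7) = 1 − (1−p)^7 = 1 − 0.516761 = 0.483239

0.4832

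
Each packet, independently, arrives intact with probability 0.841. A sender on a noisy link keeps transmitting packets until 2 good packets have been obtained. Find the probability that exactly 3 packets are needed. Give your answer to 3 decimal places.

0.225

Y = trial on which the second success occurs; negative binomial, r=2, p=0.841.
P(Y=3) = C(2,1) · p^2 · (1−p)^1
= 2 · 0.70728 · 0.159 = 0.22492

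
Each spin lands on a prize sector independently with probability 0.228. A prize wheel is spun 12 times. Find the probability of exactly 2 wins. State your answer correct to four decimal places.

0.2580

X ~ Binomial(n=12, p=0.228).
P(X=2) = C(12,2) · p^2 · (1−p)^10
= 66 · 0.051984 · 0.075192 = 0.257980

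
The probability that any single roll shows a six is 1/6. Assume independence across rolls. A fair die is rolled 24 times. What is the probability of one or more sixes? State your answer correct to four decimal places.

0.9874

P(at least one) = 1 − P(none) = 1 − (1 − 0.166667)^24
= 1 − 0.012579 = 0.987421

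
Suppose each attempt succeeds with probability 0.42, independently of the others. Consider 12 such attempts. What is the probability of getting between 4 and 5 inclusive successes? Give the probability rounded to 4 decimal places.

X ~ Binomial(12, 0.42); P(4 ≤ X ≤ 5) = Σ C(12,k) p^k (1−p)^(12−k) over k:
  k=4: C(12,4)·0.42^4·0.58^8 = 0.197254
  k=5: C(12,5)·0.42^5·0.58^7 = 0.228543
Total = 0.425797

0.4258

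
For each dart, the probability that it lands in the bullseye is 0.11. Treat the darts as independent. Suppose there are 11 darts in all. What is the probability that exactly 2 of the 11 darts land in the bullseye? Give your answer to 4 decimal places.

0.2332

X ~ Binomial(n=11, p=0.11).
P(X=2) = C(11,2) · p^2 · (1−p)^9
= 55 · 0.0121 · 0.35036 = 0.233162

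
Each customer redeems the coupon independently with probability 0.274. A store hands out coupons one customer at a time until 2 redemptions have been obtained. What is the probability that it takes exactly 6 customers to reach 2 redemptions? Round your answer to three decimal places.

0.104

Y = trial on which the second success occurs; negative binomial, r=2, p=0.274.
P(Y=6) = C(5,1) · p^2 · (1−p)^4
= 5 · 0.075076 · 0.27781 = 0.10428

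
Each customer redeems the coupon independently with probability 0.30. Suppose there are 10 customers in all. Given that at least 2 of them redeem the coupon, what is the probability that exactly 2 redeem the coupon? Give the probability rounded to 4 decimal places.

0.2745

X ~ Binomial(10, 0.30). Want P(X=2 | X≥2) = P(X=2) / P(X≥2).
P(X=2) = C(10,2)·0.30^2·0.70^8 = 0.233474
P(X≥2) = 1 − 0.028248 − 0.121061 = 0.850692
Ratio = 0.233474 / 0.850692 = 0.274452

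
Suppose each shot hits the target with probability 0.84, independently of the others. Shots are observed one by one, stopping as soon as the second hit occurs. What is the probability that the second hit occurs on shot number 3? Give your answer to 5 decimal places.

0.22579

Y = trial on which the second success occurs; negative binomial, r=2, p=0.84.
P(Y=3) = C(2,1) · p^2 · (1−p)^1
= 2 · 0.7056 · 0.16 = 0.2257920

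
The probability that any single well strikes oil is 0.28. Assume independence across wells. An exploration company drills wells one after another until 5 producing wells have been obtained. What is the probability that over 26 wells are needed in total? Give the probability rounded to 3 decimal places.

0.108

Needing more than 26 wells ⇔ fewer than 5 successes in the first 26. With X ~ Binomial(26, 0.28), P(Y > 26) = P(X ≤ 4).
  k=0: C(26,0)·0.28^0·0.72^26 = 0.00020
  k=1: C(26,1)·0.28^1·0.72^25 = 0.00197
  k=2: C(26,2)·0.28^2·0.72^24 = 0.00960
  k=3: C(26,3)·0.28^3·0.72^23 = 0.02986
  k=4: C(26,4)·0.28^4·0.72^22 = 0.06677
P(X ≤ 4) = 0.10840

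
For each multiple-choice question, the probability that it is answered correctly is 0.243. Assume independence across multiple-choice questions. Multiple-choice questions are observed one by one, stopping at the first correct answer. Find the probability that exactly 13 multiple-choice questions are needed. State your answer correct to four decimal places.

Geometric (trials to first success), p = 0.243.
P(Y = 13) = (1−p)^12 · p = 0.035412 · 0.243 = 0.008605

0.0086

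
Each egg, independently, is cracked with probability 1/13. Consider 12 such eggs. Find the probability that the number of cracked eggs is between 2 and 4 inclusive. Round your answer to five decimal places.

X ~ Binomial(12, 0.076923); P(2 ≤ X ≤ 4) = Σ C(12,k) p^k (1−p)^(12−k) over k:
  k=2: C(12,2)·0.076923^2·0.923077^10 = 0.1754027
  k=3: C(12,3)·0.076923^3·0.923077^9 = 0.0487230
  k=4: C(12,4)·0.076923^4·0.923077^8 = 0.0091356
Total = 0.2332612

0.23326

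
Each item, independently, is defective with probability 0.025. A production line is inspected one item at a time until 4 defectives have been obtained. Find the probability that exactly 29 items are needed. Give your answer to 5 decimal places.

0.00068

Y = trial on which the fourth success occurs; negative binomial, r=4, p=0.025.
P(Y=29) = C(28,3) · p^4 · (1−p)^25
= 3276 · 3.9063e-07 · 0.53103 = 0.0006795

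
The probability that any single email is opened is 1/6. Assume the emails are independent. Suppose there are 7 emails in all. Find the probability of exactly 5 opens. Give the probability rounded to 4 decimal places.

0.0019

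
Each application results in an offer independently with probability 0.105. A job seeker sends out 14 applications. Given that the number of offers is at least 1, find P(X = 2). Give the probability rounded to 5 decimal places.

0.33616

X ~ Binomial(14, 0.105). Want P(X=2 | X≥1) = P(X=2) / P(X≥1).
P(X=2) = C(14,2)·0.105^2·0.895^12 = 0.2650308
P(X≥1) = 1 − 0.2116033 = 0.7883967
Ratio = 0.2650308 / 0.7883967 = 0.3361643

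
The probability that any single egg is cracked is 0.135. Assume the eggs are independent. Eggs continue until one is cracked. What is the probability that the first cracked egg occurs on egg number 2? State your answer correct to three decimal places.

Geometric (trials to first success), p = 0.135.
P(Y = 2) = (1−p)^1 · p = 0.865 · 0.135 = 0.11678

0.117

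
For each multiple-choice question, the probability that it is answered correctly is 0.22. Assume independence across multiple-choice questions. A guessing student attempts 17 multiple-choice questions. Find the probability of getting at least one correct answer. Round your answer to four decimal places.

P(at least one) = 1 − P(none) = 1 − (1 − 0.22)^17
= 1 − 0.014642 = 0.985358

0.9854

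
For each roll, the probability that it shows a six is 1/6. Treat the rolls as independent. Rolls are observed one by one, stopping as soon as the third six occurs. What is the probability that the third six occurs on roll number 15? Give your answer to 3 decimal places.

0.047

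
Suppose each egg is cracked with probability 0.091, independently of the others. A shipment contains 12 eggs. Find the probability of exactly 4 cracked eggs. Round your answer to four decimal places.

0.0158

X ~ Binomial(n=12, p=0.091).
P(X=4) = C(12,4) · p^4 · (1−p)^8
= 495 · 6.8575e-05 · 0.46613 = 0.015823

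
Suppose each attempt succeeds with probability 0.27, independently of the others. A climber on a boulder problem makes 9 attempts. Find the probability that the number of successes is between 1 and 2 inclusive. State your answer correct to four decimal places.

0.4859

X ~ Binomial(9, 0.27); P(1 ≤ X ≤ 2) = Σ C(9,k) p^k (1−p)^(9−k) over k:
  k=1: C(9,1)·0.27^1·0.73^8 = 0.195970
  k=2: C(9,2)·0.27^2·0.73^7 = 0.289928
Total = 0.485898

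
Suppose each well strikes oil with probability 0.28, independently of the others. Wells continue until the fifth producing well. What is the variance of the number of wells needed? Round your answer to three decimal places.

45.918

Y = total wells until the fifth success; negative binomial with r=5, p=0.28.
Var(Y) = r(1−p)/p² = 5·0.72 / 0.28² = 45.91837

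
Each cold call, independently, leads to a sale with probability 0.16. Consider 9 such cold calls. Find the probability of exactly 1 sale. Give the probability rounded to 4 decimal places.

0.3569

X ~ Binomial(n=9, p=0.16).
P(X=1) = C(9,1) · p^1 · (1−p)^8
= 9 · 0.16 · 0.24788 = 0.356941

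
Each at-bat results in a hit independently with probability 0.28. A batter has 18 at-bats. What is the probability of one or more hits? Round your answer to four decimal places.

P(at least one) = 1 − P(none) = 1 − (1 − 0.28)^18
= 1 − 0.002704 = 0.997296

0.9973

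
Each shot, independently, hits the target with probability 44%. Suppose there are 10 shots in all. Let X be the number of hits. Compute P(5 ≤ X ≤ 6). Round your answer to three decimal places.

X ~ Binomial(10, 0.44); P(5 ≤ X ≤ 6) = Σ C(10,k) p^k (1−p)^(10−k) over k:
  k=5: C(10,5)·0.44^5·0.56^5 = 0.22888
  k=6: C(10,6)·0.44^6·0.56^4 = 0.14986
Total = 0.37874

0.379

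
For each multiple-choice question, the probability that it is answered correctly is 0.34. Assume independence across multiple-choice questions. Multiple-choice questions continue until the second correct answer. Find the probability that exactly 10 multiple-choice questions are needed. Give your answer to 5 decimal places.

0.03746

Y = trial on which the second success occurs; negative binomial, r=2, p=0.34.
P(Y=10) = C(9,1) · p^2 · (1−p)^8
= 9 · 0.1156 · 0.036004 = 0.0374586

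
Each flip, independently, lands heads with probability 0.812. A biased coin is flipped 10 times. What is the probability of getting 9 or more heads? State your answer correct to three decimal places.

0.413

X ~ Binomial(10, 0.812); P(X ≥ 9) = Σ C(10,k) p^k (1−p)^(10−k) over k:
  k=9: C(10,9)·0.812^9·0.188^1 = 0.28851
  k=10: C(10,10)·0.812^10·0.188^0 = 0.12461
Total = 0.41312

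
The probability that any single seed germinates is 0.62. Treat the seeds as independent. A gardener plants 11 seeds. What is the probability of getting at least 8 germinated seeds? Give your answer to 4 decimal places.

X ~ Binomial(11, 0.62); P(X ≥ 8) = Σ C(11,k) p^k (1−p)^(11−k) over k:
  k=8: C(11,8)·0.62^8·0.38^3 = 0.197683
  k=9: C(11,9)·0.62^9·0.38^2 = 0.107512
  k=10: C(11,10)·0.62^10·0.38^1 = 0.035083
  k=11: C(11,11)·0.62^11·0.38^0 = 0.005204
Total = 0.345480

0.3455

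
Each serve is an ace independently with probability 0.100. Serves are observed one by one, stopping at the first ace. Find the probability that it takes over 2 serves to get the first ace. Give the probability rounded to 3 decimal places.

Y = number of serves to the first success; geometric, p = 0.10.
P(Y > 2) = P(first 2 all fail) = (1−p)^2 = 0.81000

0.810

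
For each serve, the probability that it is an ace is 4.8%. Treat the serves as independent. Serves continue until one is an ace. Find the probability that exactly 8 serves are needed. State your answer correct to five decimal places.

0.03402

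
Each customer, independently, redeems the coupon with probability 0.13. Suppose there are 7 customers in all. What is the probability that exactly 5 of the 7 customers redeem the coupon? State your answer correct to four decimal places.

0.0006

X ~ Binomial(n=7, p=0.13).
P(X=5) = C(7,5) · p^5 · (1−p)^2
= 21 · 3.7129e-05 · 0.7569 = 0.000590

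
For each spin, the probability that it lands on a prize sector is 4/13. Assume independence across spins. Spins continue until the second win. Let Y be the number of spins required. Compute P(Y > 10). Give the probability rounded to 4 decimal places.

0.1377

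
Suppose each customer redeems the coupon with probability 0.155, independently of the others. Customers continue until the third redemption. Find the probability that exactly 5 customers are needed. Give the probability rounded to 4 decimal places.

Y = trial on which the third success occurs; negative binomial, r=3, p=0.155.
P(Y=5) = C(4,2) · p^3 · (1−p)^2
= 6 · 0.0037239 · 0.71403 = 0.015954

0.0160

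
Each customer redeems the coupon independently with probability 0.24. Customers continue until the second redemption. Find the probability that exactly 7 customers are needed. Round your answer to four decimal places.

0.0876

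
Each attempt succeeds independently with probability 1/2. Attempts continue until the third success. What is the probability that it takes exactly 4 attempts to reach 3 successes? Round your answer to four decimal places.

0.1875

Y = trial on which the third success occurs; negative binomial, r=3, p=0.50.
P(Y=4) = C(3,2) · p^3 · (1−p)^1
= 3 · 0.125 · 0.5 = 0.187500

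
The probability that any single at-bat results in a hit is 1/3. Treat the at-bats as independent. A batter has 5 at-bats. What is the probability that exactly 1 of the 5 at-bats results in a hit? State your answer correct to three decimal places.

X ~ Binomial(n=5, p=0.333333).
P(X=1) = C(5,1) · p^1 · (1−p)^4
= 5 · 0.33333 · 0.19753 = 0.32922

0.329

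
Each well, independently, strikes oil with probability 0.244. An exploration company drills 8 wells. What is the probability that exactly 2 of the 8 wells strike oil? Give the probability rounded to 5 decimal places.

0.31122

X ~ Binomial(n=8, p=0.244).
P(X=2) = C(8,2) · p^2 · (1−p)^6
= 28 · 0.059536 · 0.18669 = 0.3112207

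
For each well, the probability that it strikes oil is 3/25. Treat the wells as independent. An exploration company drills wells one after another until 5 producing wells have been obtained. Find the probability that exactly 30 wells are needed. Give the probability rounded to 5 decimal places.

Y = trial on which the fifth success occurs; negative binomial, r=5, p=0.12.
P(Y=30) = C(29,4) · p^5 · (1−p)^25
= 23751 · 2.4883e-05 · 0.040932 = 0.0241911

0.02419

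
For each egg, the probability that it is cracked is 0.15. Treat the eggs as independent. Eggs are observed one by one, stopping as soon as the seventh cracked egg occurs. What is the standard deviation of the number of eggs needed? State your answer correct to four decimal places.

Y = total eggs until the seventh success; negative binomial with r=7, p=0.15.
SD(Y) = √[r(1−p)/p²] = √(264.444444) = 16.261748

16.2617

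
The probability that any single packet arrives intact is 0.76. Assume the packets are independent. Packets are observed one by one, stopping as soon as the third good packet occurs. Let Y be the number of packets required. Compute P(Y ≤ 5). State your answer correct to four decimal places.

Finishing within 5 packets ⇔ at least 3 successes in the first 5. With X ~ Binomial(5, 0.76), P(Y ≤ 5) = 1 − P(X ≤ 2).
  k=0: C(5,0)·0.76^0·0.24^5 = 0.000796
  k=1: C(5,1)·0.76^1·0.24^4 = 0.012607
  k=2: C(5,2)·0.76^2·0.24^3 = 0.079847
1 − 0.093251 = 0.906749

0.9067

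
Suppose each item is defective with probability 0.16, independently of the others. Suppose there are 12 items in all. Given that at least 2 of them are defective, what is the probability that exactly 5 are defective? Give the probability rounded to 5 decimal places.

X ~ Binomial(12, 0.16). Want P(X=5 | X≥2) = P(X=5) / P(X≥2).
P(X=5) = C(12,5)·0.16^5·0.84^7 = 0.0245064
P(X≥2) = 1 − 0.1234103 − 0.2820807 = 0.5945090
Ratio = 0.0245064 / 0.5945090 = 0.0412213

0.04122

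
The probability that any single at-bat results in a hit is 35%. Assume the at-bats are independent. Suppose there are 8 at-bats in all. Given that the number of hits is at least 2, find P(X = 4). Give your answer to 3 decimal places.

0.226

X ~ Binomial(8, 0.35). Want P(X=4 | X≥2) = P(X=4) / P(X≥2).
P(X=4) = C(8,4)·0.35^4·0.65^4 = 0.18751
P(X≥2) = 1 − 0.03186 − 0.13726 = 0.83087
Ratio = 0.18751 / 0.83087 = 0.22568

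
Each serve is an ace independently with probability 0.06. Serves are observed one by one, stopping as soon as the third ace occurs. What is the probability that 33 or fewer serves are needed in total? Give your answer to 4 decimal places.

Finishing within 33 serves ⇔ at least 3 successes in the first 33. With X ~ Binomial(33, 0.06), P(Y ≤ 33) = 1 − P(X ≤ 2).
  k=0: C(33,0)·0.06^0·0.94^33 = 0.129783
  k=1: C(33,1)·0.06^1·0.94^32 = 0.273374
  k=2: C(33,2)·0.06^2·0.94^31 = 0.279190
1 − 0.682347 = 0.317653

0.3177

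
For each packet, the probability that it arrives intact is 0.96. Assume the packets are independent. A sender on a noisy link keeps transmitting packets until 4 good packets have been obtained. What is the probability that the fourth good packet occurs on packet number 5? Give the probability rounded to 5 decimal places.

0.13590

Y = trial on which the fourth success occurs; negative binomial, r=4, p=0.96.
P(Y=5) = C(4,3) · p^4 · (1−p)^1
= 4 · 0.84935 · 0.04 = 0.1358954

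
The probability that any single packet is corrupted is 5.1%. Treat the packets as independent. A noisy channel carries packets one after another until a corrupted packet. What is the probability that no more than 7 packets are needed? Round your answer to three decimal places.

0.307

Y = number of packets to the first success; geometric, p = 0.051.
P(Y ≤ 7) = 1 − (1−p)^7 = 1 − 0.69321 = 0.30679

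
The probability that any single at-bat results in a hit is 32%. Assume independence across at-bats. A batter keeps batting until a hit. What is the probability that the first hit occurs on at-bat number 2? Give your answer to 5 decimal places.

0.21760

Geometric (trials to first success), p = 0.32.
P(Y = 2) = (1−p)^1 · p = 0.68 · 0.32 = 0.2176000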